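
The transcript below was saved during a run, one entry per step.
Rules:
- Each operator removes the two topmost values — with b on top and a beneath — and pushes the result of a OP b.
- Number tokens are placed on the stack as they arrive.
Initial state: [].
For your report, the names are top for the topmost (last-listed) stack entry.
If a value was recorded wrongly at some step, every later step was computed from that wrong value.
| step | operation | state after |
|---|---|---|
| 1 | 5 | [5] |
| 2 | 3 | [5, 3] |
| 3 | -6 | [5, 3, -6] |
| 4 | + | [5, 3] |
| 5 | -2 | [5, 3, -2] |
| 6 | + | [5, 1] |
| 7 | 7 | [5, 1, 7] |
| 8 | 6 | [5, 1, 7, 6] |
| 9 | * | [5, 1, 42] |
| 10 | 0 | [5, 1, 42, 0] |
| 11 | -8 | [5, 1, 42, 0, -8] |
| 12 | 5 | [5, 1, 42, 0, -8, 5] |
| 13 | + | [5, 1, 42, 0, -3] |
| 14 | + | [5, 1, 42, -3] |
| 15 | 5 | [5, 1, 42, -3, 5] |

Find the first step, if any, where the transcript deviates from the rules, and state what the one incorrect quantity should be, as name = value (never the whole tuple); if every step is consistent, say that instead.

step 4, top = -3

Recomputing the run from the initial state:
step 1: [5]
step 2: [5, 3]
step 3: [5, 3, -6]
step 4: [5, -3]
step 5: [5, -3, -2]
step 6: [5, -5]
step 7: [5, -5, 7]
step 8: [5, -5, 7, 6]
step 9: [5, -5, 42]
step 10: [5, -5, 42, 0]
step 11: [5, -5, 42, 0, -8]
step 12: [5, -5, 42, 0, -8, 5]
step 13: [5, -5, 42, 0, -3]
step 14: [5, -5, 42, -3]
step 15: [5, -5, 42, -3, 5]
The first disagreement with the transcript is at step 4, where the value should be top = -3.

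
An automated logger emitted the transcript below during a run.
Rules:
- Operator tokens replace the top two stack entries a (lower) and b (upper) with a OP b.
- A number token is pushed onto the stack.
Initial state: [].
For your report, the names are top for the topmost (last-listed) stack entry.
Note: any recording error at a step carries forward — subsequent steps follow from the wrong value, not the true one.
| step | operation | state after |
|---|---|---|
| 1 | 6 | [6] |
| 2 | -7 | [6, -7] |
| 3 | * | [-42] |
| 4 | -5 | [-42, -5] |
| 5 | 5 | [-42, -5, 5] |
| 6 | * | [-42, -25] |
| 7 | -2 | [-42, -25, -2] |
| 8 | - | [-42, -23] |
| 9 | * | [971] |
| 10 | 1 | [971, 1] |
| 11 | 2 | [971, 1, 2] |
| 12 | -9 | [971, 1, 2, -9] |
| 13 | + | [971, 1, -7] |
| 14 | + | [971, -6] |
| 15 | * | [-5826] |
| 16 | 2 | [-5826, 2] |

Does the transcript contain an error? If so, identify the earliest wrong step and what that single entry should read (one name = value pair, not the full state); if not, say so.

1. push 6: top = 6 (confirmed correct)
2. push -7: top = -7 (in agreement)
3. 6 * -7 = -42 (no discrepancy)
4. push -5: top = -5 (consistent with the transcript)
5. push 5: top = 5 (same as recorded)
6. -5 * 5 = -25 (in agreement)
7. push -2: top = -2 (in agreement)
8. -25 - -2 = -23 (verified)
9. -42 * -23 = 966 (the transcript has a different value)
That makes step 9 the first incorrect line — top = 966 is what it should show.

step 9, top = 966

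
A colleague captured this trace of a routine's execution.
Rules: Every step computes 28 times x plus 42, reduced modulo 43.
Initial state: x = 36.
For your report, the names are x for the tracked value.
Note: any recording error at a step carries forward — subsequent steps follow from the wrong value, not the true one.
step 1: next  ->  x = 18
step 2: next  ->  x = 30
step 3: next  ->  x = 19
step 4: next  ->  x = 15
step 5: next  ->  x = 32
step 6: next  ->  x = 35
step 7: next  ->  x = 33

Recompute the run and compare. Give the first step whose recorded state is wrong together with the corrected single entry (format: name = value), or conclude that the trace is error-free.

step 3, x = 22

Recomputing the run from the initial state:
step 1: x = 18
step 2: x = 30
step 3: x = 22
step 4: x = 13
step 5: x = 19
step 6: x = 15
step 7: x = 32
The first disagreement with the trace is at step 3, where the value should be x = 22.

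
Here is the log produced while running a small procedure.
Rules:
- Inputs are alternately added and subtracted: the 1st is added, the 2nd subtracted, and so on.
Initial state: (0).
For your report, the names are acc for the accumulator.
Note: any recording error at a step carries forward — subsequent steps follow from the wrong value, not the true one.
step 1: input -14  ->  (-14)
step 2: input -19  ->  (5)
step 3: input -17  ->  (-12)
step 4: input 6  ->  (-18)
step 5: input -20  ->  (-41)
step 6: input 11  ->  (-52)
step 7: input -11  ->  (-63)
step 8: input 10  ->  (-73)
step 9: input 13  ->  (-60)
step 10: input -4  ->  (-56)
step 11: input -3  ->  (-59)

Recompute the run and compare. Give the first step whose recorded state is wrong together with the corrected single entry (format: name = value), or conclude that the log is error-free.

step 1: acc = 0 + -14 = -14 -> confirmed correct
step 2: acc = -14 - -19 = 5 -> confirmed correct
step 3: acc = 5 + -17 = -12 -> checks out
step 4: acc = -12 - 6 = -18 -> verified
step 5: acc = -18 + -20 = -38 -> the recorded entry deviates here
So the first discrepancy is step 5, where the right value is acc = -38.

step 5, acc = -38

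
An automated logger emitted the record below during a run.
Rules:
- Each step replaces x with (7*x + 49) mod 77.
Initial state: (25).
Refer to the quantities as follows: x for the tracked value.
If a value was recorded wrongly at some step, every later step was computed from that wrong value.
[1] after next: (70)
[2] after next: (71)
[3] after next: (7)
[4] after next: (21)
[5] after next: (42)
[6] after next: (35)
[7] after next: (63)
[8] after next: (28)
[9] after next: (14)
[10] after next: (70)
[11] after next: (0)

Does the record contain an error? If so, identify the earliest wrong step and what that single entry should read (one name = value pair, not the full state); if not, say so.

step 2, x = 0

step 1: x = (7*25 + 49) mod 77 = 70 -> consistent with the record
step 2: x = (7*70 + 49) mod 77 = 0 -> the recorded entry deviates here
Conclusion: step 2 carries the first error; the entry should be x = 0.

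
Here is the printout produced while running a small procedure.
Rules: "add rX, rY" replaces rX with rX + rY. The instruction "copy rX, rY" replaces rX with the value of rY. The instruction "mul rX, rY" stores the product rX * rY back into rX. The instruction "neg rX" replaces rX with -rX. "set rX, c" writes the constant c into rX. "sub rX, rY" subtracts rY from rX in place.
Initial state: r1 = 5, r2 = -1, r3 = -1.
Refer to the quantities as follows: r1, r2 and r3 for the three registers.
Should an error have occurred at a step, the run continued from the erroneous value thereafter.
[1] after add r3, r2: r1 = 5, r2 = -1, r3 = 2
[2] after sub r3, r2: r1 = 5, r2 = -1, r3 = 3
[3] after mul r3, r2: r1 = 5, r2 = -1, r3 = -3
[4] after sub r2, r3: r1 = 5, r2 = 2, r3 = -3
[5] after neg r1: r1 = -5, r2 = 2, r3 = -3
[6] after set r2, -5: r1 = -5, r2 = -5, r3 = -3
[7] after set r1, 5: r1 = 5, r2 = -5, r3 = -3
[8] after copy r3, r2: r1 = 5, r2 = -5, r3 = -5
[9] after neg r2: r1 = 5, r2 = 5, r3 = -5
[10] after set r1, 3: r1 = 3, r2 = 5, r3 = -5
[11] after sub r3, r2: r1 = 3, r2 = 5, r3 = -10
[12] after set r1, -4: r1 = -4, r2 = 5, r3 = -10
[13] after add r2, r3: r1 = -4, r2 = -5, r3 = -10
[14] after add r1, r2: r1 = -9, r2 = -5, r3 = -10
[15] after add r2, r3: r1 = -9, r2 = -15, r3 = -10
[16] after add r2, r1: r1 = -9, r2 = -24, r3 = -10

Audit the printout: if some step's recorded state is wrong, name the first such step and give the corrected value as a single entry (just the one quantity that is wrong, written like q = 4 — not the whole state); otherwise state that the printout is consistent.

step 1, r3 = -2

Step 1: r3 = -1 + -1 = -2 — not what was recorded.
Conclusion: step 1 carries the first error; the entry should be r3 = -2.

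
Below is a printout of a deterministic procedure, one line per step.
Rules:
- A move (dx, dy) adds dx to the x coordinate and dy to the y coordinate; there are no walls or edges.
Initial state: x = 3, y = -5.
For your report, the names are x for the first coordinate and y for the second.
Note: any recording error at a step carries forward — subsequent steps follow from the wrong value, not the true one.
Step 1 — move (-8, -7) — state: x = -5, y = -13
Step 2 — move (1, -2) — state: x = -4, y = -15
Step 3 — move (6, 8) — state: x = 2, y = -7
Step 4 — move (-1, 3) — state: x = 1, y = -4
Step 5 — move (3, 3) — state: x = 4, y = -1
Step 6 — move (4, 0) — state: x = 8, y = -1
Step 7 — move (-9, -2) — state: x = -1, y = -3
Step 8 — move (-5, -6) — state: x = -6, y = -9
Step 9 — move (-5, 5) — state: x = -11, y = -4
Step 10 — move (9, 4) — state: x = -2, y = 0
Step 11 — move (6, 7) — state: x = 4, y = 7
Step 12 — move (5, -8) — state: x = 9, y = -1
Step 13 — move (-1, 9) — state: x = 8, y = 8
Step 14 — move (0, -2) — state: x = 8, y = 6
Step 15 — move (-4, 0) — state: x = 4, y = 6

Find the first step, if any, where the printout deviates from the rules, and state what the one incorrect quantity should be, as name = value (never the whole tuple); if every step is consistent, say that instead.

Recomputing the run from the initial state:
step 1: x = -5, y = -12
step 2: x = -4, y = -14
step 3: x = 2, y = -6
step 4: x = 1, y = -3
step 5: x = 4, y = 0
step 6: x = 8, y = 0
step 7: x = -1, y = -2
step 8: x = -6, y = -8
step 9: x = -11, y = -3
step 10: x = -2, y = 1
step 11: x = 4, y = 8
step 12: x = 9, y = 0
step 13: x = 8, y = 9
step 14: x = 8, y = 7
step 15: x = 4, y = 7
The first disagreement with the printout is at step 1, where the value should be y = -12.

step 1, y = -12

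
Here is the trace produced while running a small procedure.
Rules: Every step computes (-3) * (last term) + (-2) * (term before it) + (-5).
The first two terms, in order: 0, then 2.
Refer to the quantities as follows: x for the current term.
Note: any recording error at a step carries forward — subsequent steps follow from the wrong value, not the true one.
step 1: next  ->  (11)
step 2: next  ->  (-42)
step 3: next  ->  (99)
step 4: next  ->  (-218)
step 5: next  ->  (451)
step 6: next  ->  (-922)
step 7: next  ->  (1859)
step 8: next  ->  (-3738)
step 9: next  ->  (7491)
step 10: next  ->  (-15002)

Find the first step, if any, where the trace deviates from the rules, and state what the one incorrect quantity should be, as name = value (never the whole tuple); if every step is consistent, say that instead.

Recomputing the run from the initial state:
step 1: x = -11
step 2: x = 24
step 3: x = -55
step 4: x = 112
step 5: x = -231
step 6: x = 464
step 7: x = -935
step 8: x = 1872
step 9: x = -3751
step 10: x = 7504
The first disagreement with the trace is at step 1, where the value should be x = -11.

step 1, x = -11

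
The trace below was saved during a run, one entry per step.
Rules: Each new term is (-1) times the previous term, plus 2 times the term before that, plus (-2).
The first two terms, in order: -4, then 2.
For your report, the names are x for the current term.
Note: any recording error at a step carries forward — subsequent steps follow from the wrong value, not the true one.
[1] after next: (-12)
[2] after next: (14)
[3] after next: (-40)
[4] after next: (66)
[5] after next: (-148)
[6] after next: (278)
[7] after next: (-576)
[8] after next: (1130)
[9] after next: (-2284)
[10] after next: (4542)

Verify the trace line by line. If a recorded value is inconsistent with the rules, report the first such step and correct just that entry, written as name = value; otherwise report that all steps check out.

no error

Recomputing the run from the initial state:
step 1: x = -12
step 2: x = 14
step 3: x = -40
step 4: x = 66
step 5: x = -148
step 6: x = 278
step 7: x = -576
step 8: x = 1130
step 9: x = -2284
step 10: x = 4542
This matches the trace at every step.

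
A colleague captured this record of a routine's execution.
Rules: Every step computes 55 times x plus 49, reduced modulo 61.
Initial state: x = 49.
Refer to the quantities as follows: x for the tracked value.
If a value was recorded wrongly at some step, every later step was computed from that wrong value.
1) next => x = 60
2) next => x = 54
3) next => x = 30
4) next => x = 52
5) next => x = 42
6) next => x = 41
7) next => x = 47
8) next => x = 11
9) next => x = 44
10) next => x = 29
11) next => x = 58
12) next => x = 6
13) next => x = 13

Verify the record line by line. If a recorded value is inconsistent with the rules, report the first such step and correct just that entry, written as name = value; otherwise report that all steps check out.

step 2, x = 55

1. x = (55*49 + 49) mod 61 = 60 (in agreement)
2. x = (55*60 + 49) mod 61 = 55 (the recorded entry deviates here)
That makes step 2 the first incorrect line — x = 55 is what it should show.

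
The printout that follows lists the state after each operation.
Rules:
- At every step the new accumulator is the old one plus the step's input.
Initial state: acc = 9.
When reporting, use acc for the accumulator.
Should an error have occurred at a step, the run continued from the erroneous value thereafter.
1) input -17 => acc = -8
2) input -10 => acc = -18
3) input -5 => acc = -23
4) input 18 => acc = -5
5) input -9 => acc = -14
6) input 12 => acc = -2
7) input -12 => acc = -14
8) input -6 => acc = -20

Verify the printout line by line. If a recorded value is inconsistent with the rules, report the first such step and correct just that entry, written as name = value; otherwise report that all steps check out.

1. acc = 9 + -17 = -8 (checks out)
2. acc = -8 + -10 = -18 (no discrepancy)
3. acc = -18 + -5 = -23 (checks out)
4. acc = -23 + 18 = -5 (matches)
5. acc = -5 + -9 = -14 (verified)
6. acc = -14 + 12 = -2 (exactly as logged)
7. acc = -2 + -12 = -14 (no discrepancy)
8. acc = -14 + -6 = -20 (checks out)
Each recorded entry agrees with the recomputation.

no error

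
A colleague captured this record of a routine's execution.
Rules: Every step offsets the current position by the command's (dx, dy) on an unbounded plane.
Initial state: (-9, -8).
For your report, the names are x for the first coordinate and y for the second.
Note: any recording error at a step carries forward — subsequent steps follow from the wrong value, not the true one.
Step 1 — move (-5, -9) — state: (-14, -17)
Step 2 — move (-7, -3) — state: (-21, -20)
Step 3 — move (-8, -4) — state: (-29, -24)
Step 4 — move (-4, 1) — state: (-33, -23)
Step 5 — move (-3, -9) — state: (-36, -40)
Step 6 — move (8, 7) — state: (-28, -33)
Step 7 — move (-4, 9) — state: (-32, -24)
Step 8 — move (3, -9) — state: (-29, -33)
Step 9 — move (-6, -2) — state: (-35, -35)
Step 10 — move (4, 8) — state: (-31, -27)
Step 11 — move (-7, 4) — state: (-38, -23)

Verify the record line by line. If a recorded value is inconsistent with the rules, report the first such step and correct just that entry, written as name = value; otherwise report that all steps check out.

step 5, y = -32

step 1: x = -9 + (-5) = -14, y = -8 + (-9) = -17 -> same as recorded
step 2: x = -14 + (-7) = -21, y = -17 + (-3) = -20 -> exactly as logged
step 3: x = -21 + (-8) = -29, y = -20 + (-4) = -24 -> in agreement
step 4: x = -29 + (-4) = -33, y = -24 + (1) = -23 -> agrees with the record
step 5: x = -33 + (-3) = -36, y = -23 + (-9) = -32 -> the record has a different value
That makes step 5 the first incorrect line — y = -32 is what it should show.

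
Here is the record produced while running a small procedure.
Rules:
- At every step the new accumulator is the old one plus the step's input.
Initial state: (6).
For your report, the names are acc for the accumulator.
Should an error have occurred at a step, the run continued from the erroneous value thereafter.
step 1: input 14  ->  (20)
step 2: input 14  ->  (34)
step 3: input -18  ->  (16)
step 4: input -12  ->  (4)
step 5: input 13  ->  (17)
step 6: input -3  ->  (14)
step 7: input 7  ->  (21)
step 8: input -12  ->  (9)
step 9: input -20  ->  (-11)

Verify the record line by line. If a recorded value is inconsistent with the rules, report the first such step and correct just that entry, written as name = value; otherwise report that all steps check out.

no error

Recomputing the run from the initial state:
step 1: acc = 20
step 2: acc = 34
step 3: acc = 16
step 4: acc = 4
step 5: acc = 17
step 6: acc = 14
step 7: acc = 21
step 8: acc = 9
step 9: acc = -11
This matches the record at every step.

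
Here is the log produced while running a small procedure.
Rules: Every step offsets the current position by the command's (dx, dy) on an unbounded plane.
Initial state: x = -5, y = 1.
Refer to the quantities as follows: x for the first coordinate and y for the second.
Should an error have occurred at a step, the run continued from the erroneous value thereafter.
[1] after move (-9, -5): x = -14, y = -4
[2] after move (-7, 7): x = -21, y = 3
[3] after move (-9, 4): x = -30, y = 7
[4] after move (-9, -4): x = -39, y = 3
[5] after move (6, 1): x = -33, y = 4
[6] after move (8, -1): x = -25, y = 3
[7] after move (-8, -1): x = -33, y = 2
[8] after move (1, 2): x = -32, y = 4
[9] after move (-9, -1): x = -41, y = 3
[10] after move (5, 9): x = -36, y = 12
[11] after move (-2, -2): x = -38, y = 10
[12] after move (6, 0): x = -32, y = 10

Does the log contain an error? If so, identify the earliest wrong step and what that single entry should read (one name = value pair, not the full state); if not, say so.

Recomputing the run from the initial state:
step 1: x = -14, y = -4
step 2: x = -21, y = 3
step 3: x = -30, y = 7
step 4: x = -39, y = 3
step 5: x = -33, y = 4
step 6: x = -25, y = 3
step 7: x = -33, y = 2
step 8: x = -32, y = 4
step 9: x = -41, y = 3
step 10: x = -36, y = 12
step 11: x = -38, y = 10
step 12: x = -32, y = 10
This matches the log at every step.

no error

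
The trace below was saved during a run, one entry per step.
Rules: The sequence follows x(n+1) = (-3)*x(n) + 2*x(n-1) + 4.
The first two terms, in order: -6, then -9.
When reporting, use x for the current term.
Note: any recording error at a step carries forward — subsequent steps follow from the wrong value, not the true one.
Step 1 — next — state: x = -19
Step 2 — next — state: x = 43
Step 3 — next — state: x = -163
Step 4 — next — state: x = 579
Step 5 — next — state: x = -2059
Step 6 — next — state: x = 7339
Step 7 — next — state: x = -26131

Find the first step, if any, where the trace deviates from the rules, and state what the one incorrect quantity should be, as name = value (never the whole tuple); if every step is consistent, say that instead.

step 1, x = 19

Recomputing the run from the initial state:
step 1: x = 19
step 2: x = -71
step 3: x = 255
step 4: x = -903
step 5: x = 3223
step 6: x = -11471
step 7: x = 40863
The first disagreement with the trace is at step 1, where the value should be x = 19.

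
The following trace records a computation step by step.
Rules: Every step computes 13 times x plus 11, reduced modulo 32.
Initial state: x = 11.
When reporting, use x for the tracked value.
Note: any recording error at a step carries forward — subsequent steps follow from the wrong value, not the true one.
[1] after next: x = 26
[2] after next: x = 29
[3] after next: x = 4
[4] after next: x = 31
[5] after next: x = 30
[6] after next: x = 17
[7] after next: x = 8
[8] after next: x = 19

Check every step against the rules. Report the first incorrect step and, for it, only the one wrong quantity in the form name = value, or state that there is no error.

Step 1: x = (13*11 + 11) mod 32 = 26 — in agreement.
Step 2: x = (13*26 + 11) mod 32 = 29 — same as recorded.
Step 3: x = (13*29 + 11) mod 32 = 4 — matches.
Step 4: x = (13*4 + 11) mod 32 = 31 — verified.
Step 5: x = (13*31 + 11) mod 32 = 30 — same as recorded.
Step 6: x = (13*30 + 11) mod 32 = 17 — no discrepancy.
Step 7: x = (13*17 + 11) mod 32 = 8 — no discrepancy.
Step 8: x = (13*8 + 11) mod 32 = 19 — consistent with the trace.
All entries verified; no error found.

no error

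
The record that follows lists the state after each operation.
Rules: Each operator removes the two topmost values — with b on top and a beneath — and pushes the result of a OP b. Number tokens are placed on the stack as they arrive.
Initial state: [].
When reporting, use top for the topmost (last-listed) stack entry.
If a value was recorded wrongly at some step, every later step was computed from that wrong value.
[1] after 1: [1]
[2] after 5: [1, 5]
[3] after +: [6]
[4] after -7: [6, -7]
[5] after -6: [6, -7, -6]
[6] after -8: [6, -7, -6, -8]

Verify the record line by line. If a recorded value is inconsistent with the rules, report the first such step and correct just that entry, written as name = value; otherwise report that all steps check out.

no error

Step 1: push 1: top = 1 — checks out.
Step 2: push 5: top = 5 — no discrepancy.
Step 3: 1 + 5 = 6 — confirmed correct.
Step 4: push -7: top = -7 — in agreement.
Step 5: push -6: top = -6 — in agreement.
Step 6: push -8: top = -8 — consistent with the record.
The whole run recomputes cleanly — no discrepancies.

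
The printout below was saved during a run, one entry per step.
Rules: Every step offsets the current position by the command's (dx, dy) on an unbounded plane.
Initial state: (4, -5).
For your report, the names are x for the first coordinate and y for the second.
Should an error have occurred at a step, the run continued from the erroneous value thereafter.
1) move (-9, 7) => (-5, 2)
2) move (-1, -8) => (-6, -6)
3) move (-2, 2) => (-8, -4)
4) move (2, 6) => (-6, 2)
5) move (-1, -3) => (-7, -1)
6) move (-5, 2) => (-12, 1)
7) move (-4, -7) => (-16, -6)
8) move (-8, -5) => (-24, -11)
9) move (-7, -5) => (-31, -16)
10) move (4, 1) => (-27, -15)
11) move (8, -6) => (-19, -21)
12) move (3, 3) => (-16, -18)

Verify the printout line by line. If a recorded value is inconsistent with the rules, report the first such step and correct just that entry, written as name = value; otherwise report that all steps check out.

no error

Step 1: x = 4 + (-9) = -5, y = -5 + (7) = 2 — consistent with the printout.
Step 2: x = -5 + (-1) = -6, y = 2 + (-8) = -6 — checks out.
Step 3: x = -6 + (-2) = -8, y = -6 + (2) = -4 — exactly as logged.
Step 4: x = -8 + (2) = -6, y = -4 + (6) = 2 — checks out.
Step 5: x = -6 + (-1) = -7, y = 2 + (-3) = -1 — checks out.
Step 6: x = -7 + (-5) = -12, y = -1 + (2) = 1 — verified.
Step 7: x = -12 + (-4) = -16, y = 1 + (-7) = -6 — matches.
Step 8: x = -16 + (-8) = -24, y = -6 + (-5) = -11 — no discrepancy.
Step 9: x = -24 + (-7) = -31, y = -11 + (-5) = -16 — matches.
Step 10: x = -31 + (4) = -27, y = -16 + (1) = -15 — in agreement.
Step 11: x = -27 + (8) = -19, y = -15 + (-6) = -21 — confirmed correct.
Step 12: x = -19 + (3) = -16, y = -21 + (3) = -18 — in agreement.
No step deviates from the rules.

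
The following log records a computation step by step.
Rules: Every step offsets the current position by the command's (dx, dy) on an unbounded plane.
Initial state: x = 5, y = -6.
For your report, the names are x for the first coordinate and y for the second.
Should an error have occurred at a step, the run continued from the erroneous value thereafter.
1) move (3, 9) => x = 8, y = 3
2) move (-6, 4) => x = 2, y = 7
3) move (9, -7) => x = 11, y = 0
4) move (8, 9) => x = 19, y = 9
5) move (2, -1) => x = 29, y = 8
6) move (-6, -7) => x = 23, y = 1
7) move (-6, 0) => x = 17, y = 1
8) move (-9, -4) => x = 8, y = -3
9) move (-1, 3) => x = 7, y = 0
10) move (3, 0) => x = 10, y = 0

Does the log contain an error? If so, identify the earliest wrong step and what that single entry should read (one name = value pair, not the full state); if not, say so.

step 5, x = 21

Recomputing the run from the initial state:
step 1: x = 8, y = 3
step 2: x = 2, y = 7
step 3: x = 11, y = 0
step 4: x = 19, y = 9
step 5: x = 21, y = 8
step 6: x = 15, y = 1
step 7: x = 9, y = 1
step 8: x = 0, y = -3
step 9: x = -1, y = 0
step 10: x = 2, y = 0
The first disagreement with the log is at step 5, where the value should be x = 21.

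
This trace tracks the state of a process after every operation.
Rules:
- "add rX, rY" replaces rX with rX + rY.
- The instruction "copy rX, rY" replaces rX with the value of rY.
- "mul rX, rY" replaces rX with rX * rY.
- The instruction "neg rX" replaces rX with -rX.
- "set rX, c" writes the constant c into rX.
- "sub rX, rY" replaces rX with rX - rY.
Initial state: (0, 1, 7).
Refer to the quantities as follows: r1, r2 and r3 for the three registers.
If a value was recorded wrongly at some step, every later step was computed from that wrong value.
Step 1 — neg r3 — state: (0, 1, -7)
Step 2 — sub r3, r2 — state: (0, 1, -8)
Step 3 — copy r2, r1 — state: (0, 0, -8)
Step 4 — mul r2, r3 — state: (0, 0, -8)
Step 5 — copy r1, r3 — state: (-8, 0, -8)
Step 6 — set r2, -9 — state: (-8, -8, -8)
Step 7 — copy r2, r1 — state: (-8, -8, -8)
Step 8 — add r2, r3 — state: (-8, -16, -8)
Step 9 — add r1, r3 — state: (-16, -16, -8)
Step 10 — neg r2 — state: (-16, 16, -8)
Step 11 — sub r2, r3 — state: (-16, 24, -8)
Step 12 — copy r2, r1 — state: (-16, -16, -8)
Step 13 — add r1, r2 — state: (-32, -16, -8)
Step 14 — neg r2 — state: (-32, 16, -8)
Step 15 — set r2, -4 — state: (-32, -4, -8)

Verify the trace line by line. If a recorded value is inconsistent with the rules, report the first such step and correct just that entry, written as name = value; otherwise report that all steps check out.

step 1: r3 = -(7) = -7 -> verified
step 2: r3 = -7 - 1 = -8 -> checks out
step 3: r2 = 0 -> exactly as logged
step 4: r2 = 0 * -8 = 0 -> consistent with the trace
step 5: r1 = -8 -> verified
step 6: r2 = -9 -> this is not what the trace shows
That makes step 6 the first incorrect line — r2 = -9 is what it should show.

step 6, r2 = -9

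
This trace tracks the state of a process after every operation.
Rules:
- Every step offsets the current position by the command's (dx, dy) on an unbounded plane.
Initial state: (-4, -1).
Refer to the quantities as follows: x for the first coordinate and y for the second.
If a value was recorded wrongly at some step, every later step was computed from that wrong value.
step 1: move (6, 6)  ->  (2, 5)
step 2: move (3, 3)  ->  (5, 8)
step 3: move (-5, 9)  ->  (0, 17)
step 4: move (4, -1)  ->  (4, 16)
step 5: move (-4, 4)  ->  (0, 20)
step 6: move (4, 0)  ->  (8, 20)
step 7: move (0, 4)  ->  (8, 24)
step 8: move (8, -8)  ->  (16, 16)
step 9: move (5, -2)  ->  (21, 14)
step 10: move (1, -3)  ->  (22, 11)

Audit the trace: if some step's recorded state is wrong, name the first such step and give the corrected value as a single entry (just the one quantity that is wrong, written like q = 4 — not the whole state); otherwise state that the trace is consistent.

step 6, x = 4

Recomputing the run from the initial state:
step 1: x = 2, y = 5
step 2: x = 5, y = 8
step 3: x = 0, y = 17
step 4: x = 4, y = 16
step 5: x = 0, y = 20
step 6: x = 4, y = 20
step 7: x = 4, y = 24
step 8: x = 12, y = 16
step 9: x = 17, y = 14
step 10: x = 18, y = 11
The first disagreement with the trace is at step 6, where the value should be x = 4.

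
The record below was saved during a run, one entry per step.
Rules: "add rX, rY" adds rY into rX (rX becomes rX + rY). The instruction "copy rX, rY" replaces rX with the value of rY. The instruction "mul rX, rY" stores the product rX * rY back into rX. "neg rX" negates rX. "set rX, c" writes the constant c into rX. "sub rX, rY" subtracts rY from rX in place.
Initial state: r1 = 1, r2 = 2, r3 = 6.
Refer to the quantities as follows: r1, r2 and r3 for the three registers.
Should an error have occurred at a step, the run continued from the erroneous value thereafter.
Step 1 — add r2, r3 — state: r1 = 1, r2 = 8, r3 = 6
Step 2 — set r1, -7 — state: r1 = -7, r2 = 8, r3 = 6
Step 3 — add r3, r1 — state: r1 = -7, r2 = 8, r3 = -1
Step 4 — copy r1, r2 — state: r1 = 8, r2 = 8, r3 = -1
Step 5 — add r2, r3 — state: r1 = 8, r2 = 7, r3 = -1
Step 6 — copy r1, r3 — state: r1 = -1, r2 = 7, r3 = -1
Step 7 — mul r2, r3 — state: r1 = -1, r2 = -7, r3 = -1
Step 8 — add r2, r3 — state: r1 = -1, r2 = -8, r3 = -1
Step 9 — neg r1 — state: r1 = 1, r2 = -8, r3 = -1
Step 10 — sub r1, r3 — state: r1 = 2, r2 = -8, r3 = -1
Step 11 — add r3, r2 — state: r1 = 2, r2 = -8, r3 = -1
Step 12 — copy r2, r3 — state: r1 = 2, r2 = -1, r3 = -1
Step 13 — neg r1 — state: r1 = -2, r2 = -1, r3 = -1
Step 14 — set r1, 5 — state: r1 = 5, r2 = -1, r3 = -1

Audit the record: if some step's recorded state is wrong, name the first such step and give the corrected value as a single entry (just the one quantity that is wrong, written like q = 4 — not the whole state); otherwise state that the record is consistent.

step 11, r3 = -9

step 1: r2 = 2 + 6 = 8 -> confirmed correct
step 2: r1 = -7 -> confirmed correct
step 3: r3 = 6 + -7 = -1 -> verified
step 4: r1 = 8 -> confirmed correct
step 5: r2 = 8 + -1 = 7 -> same as recorded
step 6: r1 = -1 -> no discrepancy
step 7: r2 = 7 * -1 = -7 -> agrees with the record
step 8: r2 = -7 + -1 = -8 -> verified
step 9: r1 = -(-1) = 1 -> in agreement
step 10: r1 = 1 - -1 = 2 -> no discrepancy
step 11: r3 = -1 + -8 = -9 -> the record disagrees here
First deviation found at step 11; the corrected entry is r3 = -9.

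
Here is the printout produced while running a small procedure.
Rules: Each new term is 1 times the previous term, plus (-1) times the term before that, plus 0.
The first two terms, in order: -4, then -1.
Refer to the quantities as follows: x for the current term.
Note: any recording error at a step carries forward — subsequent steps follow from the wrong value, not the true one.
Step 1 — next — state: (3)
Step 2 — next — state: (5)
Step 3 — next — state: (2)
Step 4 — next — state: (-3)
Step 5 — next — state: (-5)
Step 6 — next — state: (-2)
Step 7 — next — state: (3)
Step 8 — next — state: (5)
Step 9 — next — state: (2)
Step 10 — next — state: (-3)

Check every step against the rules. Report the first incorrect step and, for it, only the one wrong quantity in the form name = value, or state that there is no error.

1. x = 1*(-1) + (-1)*(-4) + (0) = 3 (confirmed correct)
2. x = 1*(3) + (-1)*(-1) + (0) = 4 (not what was recorded)
Conclusion: step 2 carries the first error; the entry should be x = 4.

step 2, x = 4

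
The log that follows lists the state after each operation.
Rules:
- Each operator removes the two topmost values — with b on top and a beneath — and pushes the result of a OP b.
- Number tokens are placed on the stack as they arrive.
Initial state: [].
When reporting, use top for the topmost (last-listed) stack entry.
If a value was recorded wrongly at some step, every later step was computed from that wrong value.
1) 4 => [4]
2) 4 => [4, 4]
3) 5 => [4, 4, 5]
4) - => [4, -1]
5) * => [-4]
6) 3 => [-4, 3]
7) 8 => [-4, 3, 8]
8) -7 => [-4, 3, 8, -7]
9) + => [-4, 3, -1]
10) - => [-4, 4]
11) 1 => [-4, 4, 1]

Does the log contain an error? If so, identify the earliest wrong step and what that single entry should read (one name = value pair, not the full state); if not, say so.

step 9, top = 1

step 1: push 4: top = 4 -> no discrepancy
step 2: push 4: top = 4 -> consistent with the log
step 3: push 5: top = 5 -> matches
step 4: 4 - 5 = -1 -> matches
step 5: 4 * -1 = -4 -> matches
step 6: push 3: top = 3 -> no discrepancy
step 7: push 8: top = 8 -> matches
step 8: push -7: top = -7 -> agrees with the log
step 9: 8 + -7 = 1 -> a discrepancy with the log
First deviation found at step 9; the corrected entry is top = 1.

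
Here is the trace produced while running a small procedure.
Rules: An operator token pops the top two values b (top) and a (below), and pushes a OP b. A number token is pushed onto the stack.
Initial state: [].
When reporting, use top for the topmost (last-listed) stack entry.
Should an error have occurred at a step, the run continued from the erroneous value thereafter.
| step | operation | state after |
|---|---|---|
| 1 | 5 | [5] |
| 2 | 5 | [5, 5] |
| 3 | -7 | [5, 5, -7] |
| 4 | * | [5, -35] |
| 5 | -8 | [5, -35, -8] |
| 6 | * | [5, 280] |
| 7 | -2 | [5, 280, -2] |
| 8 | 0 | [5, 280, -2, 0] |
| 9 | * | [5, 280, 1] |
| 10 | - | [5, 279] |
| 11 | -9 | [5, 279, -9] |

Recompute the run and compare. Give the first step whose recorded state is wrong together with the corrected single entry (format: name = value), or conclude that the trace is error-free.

step 9, top = 0

1. push 5: top = 5 (consistent with the trace)
2. push 5: top = 5 (verified)
3. push -7: top = -7 (no discrepancy)
4. 5 * -7 = -35 (checks out)
5. push -8: top = -8 (matches)
6. -35 * -8 = 280 (agrees with the trace)
7. push -2: top = -2 (agrees with the trace)
8. push 0: top = 0 (in agreement)
9. -2 * 0 = 0 (a discrepancy with the trace)
First deviation found at step 9; the corrected entry is top = 0.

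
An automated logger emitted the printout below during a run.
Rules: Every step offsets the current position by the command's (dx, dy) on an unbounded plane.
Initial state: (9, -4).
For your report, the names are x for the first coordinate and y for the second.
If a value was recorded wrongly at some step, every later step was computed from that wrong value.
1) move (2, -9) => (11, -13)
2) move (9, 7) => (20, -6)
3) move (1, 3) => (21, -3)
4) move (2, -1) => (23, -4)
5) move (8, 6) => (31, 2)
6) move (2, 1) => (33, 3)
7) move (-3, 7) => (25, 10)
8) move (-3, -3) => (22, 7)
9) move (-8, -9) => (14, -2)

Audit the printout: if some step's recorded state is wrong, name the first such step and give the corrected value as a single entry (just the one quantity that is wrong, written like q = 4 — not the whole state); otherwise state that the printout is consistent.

step 7, x = 30

1. x = 9 + (2) = 11, y = -4 + (-9) = -13 (matches)
2. x = 11 + (9) = 20, y = -13 + (7) = -6 (no discrepancy)
3. x = 20 + (1) = 21, y = -6 + (3) = -3 (agrees with the printout)
4. x = 21 + (2) = 23, y = -3 + (-1) = -4 (exactly as logged)
5. x = 23 + (8) = 31, y = -4 + (6) = 2 (confirmed correct)
6. x = 31 + (2) = 33, y = 2 + (1) = 3 (no discrepancy)
7. x = 33 + (-3) = 30, y = 3 + (7) = 10 (the printout has a different value)
Conclusion: step 7 carries the first error; the entry should be x = 30.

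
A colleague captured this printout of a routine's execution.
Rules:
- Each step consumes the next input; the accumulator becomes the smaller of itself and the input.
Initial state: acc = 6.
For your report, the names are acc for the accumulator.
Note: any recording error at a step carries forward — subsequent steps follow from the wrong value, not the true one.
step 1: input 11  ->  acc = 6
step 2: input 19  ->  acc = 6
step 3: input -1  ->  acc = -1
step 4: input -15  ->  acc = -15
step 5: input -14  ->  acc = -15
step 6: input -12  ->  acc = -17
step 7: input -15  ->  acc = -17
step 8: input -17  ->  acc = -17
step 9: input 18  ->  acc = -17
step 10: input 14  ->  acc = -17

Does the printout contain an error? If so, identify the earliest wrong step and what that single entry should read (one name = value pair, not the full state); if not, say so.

Step 1: acc = min(6, 11) = 6 — no discrepancy.
Step 2: acc = min(6, 19) = 6 — agrees with the printout.
Step 3: acc = min(6, -1) = -1 — same as recorded.
Step 4: acc = min(-1, -15) = -15 — confirmed correct.
Step 5: acc = min(-15, -14) = -15 — consistent with the printout.
Step 6: acc = min(-15, -12) = -15 — the printout disagrees here.
Conclusion: step 6 carries the first error; the entry should be acc = -15.

step 6, acc = -15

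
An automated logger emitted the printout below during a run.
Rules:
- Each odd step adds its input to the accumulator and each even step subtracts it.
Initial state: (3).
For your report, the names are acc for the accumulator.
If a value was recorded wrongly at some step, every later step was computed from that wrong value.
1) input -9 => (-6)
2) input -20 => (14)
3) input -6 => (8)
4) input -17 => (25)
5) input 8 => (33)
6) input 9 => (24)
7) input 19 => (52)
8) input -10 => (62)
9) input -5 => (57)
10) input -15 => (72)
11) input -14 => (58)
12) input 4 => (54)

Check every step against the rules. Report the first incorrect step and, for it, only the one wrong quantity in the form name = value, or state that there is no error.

1. acc = 3 + -9 = -6 (in agreement)
2. acc = -6 - -20 = 14 (consistent with the printout)
3. acc = 14 + -6 = 8 (consistent with the printout)
4. acc = 8 - -17 = 25 (confirmed correct)
5. acc = 25 + 8 = 33 (exactly as logged)
6. acc = 33 - 9 = 24 (in agreement)
7. acc = 24 + 19 = 43 (a discrepancy with the printout)
So the first discrepancy is step 7, where the right value is acc = 43.

step 7, acc = 43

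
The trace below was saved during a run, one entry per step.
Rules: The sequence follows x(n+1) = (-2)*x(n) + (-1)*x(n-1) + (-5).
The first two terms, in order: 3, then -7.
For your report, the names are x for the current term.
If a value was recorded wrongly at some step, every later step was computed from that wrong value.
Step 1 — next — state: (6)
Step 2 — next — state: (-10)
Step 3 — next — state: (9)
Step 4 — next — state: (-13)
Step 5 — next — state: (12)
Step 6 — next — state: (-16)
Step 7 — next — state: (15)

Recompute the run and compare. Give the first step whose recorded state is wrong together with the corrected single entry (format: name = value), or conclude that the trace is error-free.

no error

Recomputing the run from the initial state:
step 1: x = 6
step 2: x = -10
step 3: x = 9
step 4: x = -13
step 5: x = 12
step 6: x = -16
step 7: x = 15
This matches the trace at every step.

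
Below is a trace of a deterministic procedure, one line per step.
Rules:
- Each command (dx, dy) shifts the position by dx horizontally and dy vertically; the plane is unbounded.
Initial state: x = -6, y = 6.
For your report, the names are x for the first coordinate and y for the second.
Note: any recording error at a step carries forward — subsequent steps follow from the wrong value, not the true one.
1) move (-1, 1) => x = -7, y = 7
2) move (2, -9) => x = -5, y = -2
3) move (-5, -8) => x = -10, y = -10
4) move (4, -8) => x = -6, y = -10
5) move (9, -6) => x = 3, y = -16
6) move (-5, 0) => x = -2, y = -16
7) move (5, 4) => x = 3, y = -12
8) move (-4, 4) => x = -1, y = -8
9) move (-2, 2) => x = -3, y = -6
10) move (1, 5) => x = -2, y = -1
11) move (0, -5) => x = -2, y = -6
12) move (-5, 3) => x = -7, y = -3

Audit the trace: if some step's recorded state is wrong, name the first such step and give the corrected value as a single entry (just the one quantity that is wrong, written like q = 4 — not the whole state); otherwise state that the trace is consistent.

Step 1: x = -6 + (-1) = -7, y = 6 + (1) = 7 — verified.
Step 2: x = -7 + (2) = -5, y = 7 + (-9) = -2 — in agreement.
Step 3: x = -5 + (-5) = -10, y = -2 + (-8) = -10 — consistent with the trace.
Step 4: x = -10 + (4) = -6, y = -10 + (-8) = -18 — not what was recorded.
First deviation found at step 4; the corrected entry is y = -18.

step 4, y = -18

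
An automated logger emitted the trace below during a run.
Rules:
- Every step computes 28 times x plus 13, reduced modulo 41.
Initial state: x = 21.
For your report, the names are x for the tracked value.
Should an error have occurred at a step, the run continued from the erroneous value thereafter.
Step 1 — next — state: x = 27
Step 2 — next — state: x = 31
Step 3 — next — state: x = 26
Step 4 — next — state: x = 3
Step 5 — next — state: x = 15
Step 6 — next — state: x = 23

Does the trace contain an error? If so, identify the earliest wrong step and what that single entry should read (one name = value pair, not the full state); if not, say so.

Recomputing the run from the initial state:
step 1: x = 27
step 2: x = 31
step 3: x = 20
step 4: x = 40
step 5: x = 26
step 6: x = 3
The first disagreement with the trace is at step 3, where the value should be x = 20.

step 3, x = 20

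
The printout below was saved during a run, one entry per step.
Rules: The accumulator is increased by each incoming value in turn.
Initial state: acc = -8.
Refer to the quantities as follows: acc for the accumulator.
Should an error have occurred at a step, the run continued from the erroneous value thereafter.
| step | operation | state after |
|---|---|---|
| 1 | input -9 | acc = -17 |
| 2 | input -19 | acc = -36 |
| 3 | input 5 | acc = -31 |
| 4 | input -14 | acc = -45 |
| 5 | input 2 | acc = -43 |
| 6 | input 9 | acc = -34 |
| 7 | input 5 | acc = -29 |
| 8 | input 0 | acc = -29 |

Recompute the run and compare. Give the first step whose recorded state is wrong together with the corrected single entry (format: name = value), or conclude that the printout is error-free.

no error

Recomputing the run from the initial state:
step 1: acc = -17
step 2: acc = -36
step 3: acc = -31
step 4: acc = -45
step 5: acc = -43
step 6: acc = -34
step 7: acc = -29
step 8: acc = -29
This matches the printout at every step.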